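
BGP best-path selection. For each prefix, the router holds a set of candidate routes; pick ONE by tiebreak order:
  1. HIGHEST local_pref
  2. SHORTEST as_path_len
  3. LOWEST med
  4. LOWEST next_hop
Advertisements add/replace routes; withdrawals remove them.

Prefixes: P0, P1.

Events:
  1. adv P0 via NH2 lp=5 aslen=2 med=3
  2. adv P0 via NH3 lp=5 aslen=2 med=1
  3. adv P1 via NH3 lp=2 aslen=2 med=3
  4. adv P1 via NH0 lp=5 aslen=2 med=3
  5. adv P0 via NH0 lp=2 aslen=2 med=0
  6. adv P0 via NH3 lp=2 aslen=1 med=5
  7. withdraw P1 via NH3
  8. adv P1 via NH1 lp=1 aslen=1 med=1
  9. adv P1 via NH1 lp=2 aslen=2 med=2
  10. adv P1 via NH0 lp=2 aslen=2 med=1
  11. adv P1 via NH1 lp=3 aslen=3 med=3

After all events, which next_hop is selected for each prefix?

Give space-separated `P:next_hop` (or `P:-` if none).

Answer: P0:NH2 P1:NH1

Derivation:
Op 1: best P0=NH2 P1=-
Op 2: best P0=NH3 P1=-
Op 3: best P0=NH3 P1=NH3
Op 4: best P0=NH3 P1=NH0
Op 5: best P0=NH3 P1=NH0
Op 6: best P0=NH2 P1=NH0
Op 7: best P0=NH2 P1=NH0
Op 8: best P0=NH2 P1=NH0
Op 9: best P0=NH2 P1=NH0
Op 10: best P0=NH2 P1=NH0
Op 11: best P0=NH2 P1=NH1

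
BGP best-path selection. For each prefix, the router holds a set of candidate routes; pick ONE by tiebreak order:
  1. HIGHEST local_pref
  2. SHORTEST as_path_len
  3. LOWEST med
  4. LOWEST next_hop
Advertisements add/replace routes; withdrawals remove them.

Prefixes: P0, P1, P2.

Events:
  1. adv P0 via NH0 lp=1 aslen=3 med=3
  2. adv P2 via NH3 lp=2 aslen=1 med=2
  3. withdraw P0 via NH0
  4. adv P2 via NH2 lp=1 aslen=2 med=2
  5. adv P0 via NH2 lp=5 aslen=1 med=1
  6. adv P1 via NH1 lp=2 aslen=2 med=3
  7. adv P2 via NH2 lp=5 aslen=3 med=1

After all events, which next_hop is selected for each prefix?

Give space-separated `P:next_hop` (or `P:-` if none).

Answer: P0:NH2 P1:NH1 P2:NH2

Derivation:
Op 1: best P0=NH0 P1=- P2=-
Op 2: best P0=NH0 P1=- P2=NH3
Op 3: best P0=- P1=- P2=NH3
Op 4: best P0=- P1=- P2=NH3
Op 5: best P0=NH2 P1=- P2=NH3
Op 6: best P0=NH2 P1=NH1 P2=NH3
Op 7: best P0=NH2 P1=NH1 P2=NH2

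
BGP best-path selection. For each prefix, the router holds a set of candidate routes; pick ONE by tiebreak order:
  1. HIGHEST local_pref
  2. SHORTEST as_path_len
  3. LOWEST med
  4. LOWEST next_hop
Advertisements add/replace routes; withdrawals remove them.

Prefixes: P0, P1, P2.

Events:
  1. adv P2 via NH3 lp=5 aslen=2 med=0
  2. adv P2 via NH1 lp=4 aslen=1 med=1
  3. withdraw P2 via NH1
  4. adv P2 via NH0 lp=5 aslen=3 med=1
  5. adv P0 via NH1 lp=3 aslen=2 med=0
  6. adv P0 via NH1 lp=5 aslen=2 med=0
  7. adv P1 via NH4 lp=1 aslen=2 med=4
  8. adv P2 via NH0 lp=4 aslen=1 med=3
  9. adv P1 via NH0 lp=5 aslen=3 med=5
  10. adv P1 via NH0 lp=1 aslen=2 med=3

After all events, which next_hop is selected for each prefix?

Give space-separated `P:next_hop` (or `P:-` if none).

Answer: P0:NH1 P1:NH0 P2:NH3

Derivation:
Op 1: best P0=- P1=- P2=NH3
Op 2: best P0=- P1=- P2=NH3
Op 3: best P0=- P1=- P2=NH3
Op 4: best P0=- P1=- P2=NH3
Op 5: best P0=NH1 P1=- P2=NH3
Op 6: best P0=NH1 P1=- P2=NH3
Op 7: best P0=NH1 P1=NH4 P2=NH3
Op 8: best P0=NH1 P1=NH4 P2=NH3
Op 9: best P0=NH1 P1=NH0 P2=NH3
Op 10: best P0=NH1 P1=NH0 P2=NH3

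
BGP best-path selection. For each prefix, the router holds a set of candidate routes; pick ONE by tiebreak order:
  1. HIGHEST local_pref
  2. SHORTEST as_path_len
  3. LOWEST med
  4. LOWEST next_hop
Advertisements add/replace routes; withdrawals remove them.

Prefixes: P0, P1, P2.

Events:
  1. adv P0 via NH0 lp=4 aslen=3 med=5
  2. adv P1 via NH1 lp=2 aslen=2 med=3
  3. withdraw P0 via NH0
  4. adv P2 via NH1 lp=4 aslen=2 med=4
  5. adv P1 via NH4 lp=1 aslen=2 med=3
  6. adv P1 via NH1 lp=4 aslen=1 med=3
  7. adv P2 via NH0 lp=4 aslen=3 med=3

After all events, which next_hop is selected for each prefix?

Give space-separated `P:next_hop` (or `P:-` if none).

Answer: P0:- P1:NH1 P2:NH1

Derivation:
Op 1: best P0=NH0 P1=- P2=-
Op 2: best P0=NH0 P1=NH1 P2=-
Op 3: best P0=- P1=NH1 P2=-
Op 4: best P0=- P1=NH1 P2=NH1
Op 5: best P0=- P1=NH1 P2=NH1
Op 6: best P0=- P1=NH1 P2=NH1
Op 7: best P0=- P1=NH1 P2=NH1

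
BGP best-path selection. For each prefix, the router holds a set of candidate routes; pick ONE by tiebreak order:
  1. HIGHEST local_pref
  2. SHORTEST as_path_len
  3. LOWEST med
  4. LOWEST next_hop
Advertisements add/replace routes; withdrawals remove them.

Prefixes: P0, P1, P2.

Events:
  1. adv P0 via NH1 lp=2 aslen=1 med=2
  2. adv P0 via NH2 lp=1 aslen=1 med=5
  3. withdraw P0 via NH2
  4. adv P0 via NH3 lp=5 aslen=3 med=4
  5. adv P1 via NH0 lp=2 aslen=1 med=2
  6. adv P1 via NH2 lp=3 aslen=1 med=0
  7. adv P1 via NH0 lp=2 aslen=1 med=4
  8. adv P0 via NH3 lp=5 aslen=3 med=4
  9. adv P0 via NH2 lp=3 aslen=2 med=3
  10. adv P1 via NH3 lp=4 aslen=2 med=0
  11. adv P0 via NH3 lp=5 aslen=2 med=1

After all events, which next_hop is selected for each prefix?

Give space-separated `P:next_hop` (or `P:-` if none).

Answer: P0:NH3 P1:NH3 P2:-

Derivation:
Op 1: best P0=NH1 P1=- P2=-
Op 2: best P0=NH1 P1=- P2=-
Op 3: best P0=NH1 P1=- P2=-
Op 4: best P0=NH3 P1=- P2=-
Op 5: best P0=NH3 P1=NH0 P2=-
Op 6: best P0=NH3 P1=NH2 P2=-
Op 7: best P0=NH3 P1=NH2 P2=-
Op 8: best P0=NH3 P1=NH2 P2=-
Op 9: best P0=NH3 P1=NH2 P2=-
Op 10: best P0=NH3 P1=NH3 P2=-
Op 11: best P0=NH3 P1=NH3 P2=-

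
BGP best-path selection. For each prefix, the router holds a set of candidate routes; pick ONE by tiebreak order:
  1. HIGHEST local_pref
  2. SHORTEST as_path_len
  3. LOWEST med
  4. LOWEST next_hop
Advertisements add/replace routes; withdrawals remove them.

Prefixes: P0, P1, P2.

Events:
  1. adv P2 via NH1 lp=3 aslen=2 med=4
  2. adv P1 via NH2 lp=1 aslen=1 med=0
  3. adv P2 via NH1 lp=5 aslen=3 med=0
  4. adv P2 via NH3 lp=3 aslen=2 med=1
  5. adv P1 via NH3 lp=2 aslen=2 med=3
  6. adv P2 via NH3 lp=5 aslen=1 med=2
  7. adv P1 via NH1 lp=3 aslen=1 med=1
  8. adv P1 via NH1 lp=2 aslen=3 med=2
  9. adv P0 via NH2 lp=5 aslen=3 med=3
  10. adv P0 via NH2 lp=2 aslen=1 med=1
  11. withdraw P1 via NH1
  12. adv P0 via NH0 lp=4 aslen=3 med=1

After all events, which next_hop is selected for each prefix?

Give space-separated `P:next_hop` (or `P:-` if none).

Answer: P0:NH0 P1:NH3 P2:NH3

Derivation:
Op 1: best P0=- P1=- P2=NH1
Op 2: best P0=- P1=NH2 P2=NH1
Op 3: best P0=- P1=NH2 P2=NH1
Op 4: best P0=- P1=NH2 P2=NH1
Op 5: best P0=- P1=NH3 P2=NH1
Op 6: best P0=- P1=NH3 P2=NH3
Op 7: best P0=- P1=NH1 P2=NH3
Op 8: best P0=- P1=NH3 P2=NH3
Op 9: best P0=NH2 P1=NH3 P2=NH3
Op 10: best P0=NH2 P1=NH3 P2=NH3
Op 11: best P0=NH2 P1=NH3 P2=NH3
Op 12: best P0=NH0 P1=NH3 P2=NH3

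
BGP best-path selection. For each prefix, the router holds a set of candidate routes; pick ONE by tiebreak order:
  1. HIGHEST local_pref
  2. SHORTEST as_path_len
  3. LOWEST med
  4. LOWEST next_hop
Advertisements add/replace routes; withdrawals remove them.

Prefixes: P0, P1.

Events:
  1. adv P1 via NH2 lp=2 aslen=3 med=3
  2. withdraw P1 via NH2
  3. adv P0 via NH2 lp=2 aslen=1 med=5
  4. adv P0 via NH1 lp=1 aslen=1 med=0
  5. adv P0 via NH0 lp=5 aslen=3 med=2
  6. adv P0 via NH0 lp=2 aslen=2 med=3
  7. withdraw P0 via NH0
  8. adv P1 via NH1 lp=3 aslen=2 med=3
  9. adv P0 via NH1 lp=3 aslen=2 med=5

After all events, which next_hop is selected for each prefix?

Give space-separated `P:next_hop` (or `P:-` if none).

Op 1: best P0=- P1=NH2
Op 2: best P0=- P1=-
Op 3: best P0=NH2 P1=-
Op 4: best P0=NH2 P1=-
Op 5: best P0=NH0 P1=-
Op 6: best P0=NH2 P1=-
Op 7: best P0=NH2 P1=-
Op 8: best P0=NH2 P1=NH1
Op 9: best P0=NH1 P1=NH1

Answer: P0:NH1 P1:NH1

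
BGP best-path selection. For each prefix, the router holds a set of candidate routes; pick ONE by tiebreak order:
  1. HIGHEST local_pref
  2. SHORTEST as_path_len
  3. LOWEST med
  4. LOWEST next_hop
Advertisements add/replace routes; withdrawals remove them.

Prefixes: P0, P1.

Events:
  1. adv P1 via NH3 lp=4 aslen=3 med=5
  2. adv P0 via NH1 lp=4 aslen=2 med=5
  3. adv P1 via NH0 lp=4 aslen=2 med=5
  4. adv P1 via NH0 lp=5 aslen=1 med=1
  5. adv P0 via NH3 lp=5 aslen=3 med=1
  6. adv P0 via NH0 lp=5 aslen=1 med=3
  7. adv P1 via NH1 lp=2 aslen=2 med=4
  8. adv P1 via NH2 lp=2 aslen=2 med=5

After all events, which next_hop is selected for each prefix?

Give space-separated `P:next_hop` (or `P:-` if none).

Op 1: best P0=- P1=NH3
Op 2: best P0=NH1 P1=NH3
Op 3: best P0=NH1 P1=NH0
Op 4: best P0=NH1 P1=NH0
Op 5: best P0=NH3 P1=NH0
Op 6: best P0=NH0 P1=NH0
Op 7: best P0=NH0 P1=NH0
Op 8: best P0=NH0 P1=NH0

Answer: P0:NH0 P1:NH0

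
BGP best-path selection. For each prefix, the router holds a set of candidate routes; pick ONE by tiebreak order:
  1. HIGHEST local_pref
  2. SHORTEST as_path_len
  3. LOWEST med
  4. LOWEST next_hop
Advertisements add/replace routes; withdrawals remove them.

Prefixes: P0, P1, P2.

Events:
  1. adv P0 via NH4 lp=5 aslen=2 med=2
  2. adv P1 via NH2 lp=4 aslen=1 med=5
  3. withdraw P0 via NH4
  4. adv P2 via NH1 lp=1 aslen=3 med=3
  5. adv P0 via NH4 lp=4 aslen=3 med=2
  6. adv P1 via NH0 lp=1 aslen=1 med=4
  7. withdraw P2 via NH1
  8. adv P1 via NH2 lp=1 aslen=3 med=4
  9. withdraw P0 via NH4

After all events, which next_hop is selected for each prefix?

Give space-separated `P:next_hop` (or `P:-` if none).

Op 1: best P0=NH4 P1=- P2=-
Op 2: best P0=NH4 P1=NH2 P2=-
Op 3: best P0=- P1=NH2 P2=-
Op 4: best P0=- P1=NH2 P2=NH1
Op 5: best P0=NH4 P1=NH2 P2=NH1
Op 6: best P0=NH4 P1=NH2 P2=NH1
Op 7: best P0=NH4 P1=NH2 P2=-
Op 8: best P0=NH4 P1=NH0 P2=-
Op 9: best P0=- P1=NH0 P2=-

Answer: P0:- P1:NH0 P2:-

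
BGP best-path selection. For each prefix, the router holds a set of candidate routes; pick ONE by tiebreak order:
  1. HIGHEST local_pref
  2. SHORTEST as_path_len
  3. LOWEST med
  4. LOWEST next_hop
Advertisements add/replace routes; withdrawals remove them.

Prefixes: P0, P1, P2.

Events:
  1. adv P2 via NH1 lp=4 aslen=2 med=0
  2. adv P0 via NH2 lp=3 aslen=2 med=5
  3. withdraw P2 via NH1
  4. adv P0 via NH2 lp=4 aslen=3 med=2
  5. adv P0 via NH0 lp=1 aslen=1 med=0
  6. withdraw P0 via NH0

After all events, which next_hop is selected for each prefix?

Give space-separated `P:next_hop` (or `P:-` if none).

Op 1: best P0=- P1=- P2=NH1
Op 2: best P0=NH2 P1=- P2=NH1
Op 3: best P0=NH2 P1=- P2=-
Op 4: best P0=NH2 P1=- P2=-
Op 5: best P0=NH2 P1=- P2=-
Op 6: best P0=NH2 P1=- P2=-

Answer: P0:NH2 P1:- P2:-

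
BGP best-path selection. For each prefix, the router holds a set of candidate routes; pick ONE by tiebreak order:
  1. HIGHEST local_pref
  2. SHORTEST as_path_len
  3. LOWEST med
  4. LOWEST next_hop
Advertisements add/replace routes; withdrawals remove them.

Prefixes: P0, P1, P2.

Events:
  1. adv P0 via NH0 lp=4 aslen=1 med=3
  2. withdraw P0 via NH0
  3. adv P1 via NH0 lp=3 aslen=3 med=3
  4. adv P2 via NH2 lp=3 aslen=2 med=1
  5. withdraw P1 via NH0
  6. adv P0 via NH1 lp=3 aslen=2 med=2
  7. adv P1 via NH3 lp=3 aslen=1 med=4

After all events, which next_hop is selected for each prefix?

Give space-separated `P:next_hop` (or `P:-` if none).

Answer: P0:NH1 P1:NH3 P2:NH2

Derivation:
Op 1: best P0=NH0 P1=- P2=-
Op 2: best P0=- P1=- P2=-
Op 3: best P0=- P1=NH0 P2=-
Op 4: best P0=- P1=NH0 P2=NH2
Op 5: best P0=- P1=- P2=NH2
Op 6: best P0=NH1 P1=- P2=NH2
Op 7: best P0=NH1 P1=NH3 P2=NH2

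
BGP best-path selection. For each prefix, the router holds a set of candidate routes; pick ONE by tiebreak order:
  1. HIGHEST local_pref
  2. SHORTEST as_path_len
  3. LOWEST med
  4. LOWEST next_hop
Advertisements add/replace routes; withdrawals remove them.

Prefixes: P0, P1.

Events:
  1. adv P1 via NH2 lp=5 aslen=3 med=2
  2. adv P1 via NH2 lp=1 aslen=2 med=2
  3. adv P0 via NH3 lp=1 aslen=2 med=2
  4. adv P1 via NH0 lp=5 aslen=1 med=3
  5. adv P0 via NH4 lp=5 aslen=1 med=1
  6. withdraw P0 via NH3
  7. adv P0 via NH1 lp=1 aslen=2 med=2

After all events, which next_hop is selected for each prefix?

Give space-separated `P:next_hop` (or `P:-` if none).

Answer: P0:NH4 P1:NH0

Derivation:
Op 1: best P0=- P1=NH2
Op 2: best P0=- P1=NH2
Op 3: best P0=NH3 P1=NH2
Op 4: best P0=NH3 P1=NH0
Op 5: best P0=NH4 P1=NH0
Op 6: best P0=NH4 P1=NH0
Op 7: best P0=NH4 P1=NH0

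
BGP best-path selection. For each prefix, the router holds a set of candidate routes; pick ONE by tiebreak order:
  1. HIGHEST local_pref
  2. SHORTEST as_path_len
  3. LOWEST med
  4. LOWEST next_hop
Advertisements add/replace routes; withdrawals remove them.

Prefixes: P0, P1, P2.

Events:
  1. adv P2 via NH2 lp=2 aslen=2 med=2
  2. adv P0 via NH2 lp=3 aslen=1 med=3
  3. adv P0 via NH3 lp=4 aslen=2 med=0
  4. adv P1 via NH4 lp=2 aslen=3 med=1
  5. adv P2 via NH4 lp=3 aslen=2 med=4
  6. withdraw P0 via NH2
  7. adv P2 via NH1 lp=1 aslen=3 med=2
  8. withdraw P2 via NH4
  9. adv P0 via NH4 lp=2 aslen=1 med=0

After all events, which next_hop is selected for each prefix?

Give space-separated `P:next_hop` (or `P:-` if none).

Answer: P0:NH3 P1:NH4 P2:NH2

Derivation:
Op 1: best P0=- P1=- P2=NH2
Op 2: best P0=NH2 P1=- P2=NH2
Op 3: best P0=NH3 P1=- P2=NH2
Op 4: best P0=NH3 P1=NH4 P2=NH2
Op 5: best P0=NH3 P1=NH4 P2=NH4
Op 6: best P0=NH3 P1=NH4 P2=NH4
Op 7: best P0=NH3 P1=NH4 P2=NH4
Op 8: best P0=NH3 P1=NH4 P2=NH2
Op 9: best P0=NH3 P1=NH4 P2=NH2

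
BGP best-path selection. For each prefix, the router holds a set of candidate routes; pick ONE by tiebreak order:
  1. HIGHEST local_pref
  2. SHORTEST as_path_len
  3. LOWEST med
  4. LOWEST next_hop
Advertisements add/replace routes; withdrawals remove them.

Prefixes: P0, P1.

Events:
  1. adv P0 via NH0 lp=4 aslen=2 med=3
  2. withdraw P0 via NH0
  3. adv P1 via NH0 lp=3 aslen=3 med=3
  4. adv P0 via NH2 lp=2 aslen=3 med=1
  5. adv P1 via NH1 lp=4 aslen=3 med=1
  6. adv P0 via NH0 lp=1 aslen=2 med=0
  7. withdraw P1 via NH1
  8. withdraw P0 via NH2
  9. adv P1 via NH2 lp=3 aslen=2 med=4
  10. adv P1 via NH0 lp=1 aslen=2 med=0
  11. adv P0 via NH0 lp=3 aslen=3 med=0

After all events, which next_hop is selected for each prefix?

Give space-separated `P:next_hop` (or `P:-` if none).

Op 1: best P0=NH0 P1=-
Op 2: best P0=- P1=-
Op 3: best P0=- P1=NH0
Op 4: best P0=NH2 P1=NH0
Op 5: best P0=NH2 P1=NH1
Op 6: best P0=NH2 P1=NH1
Op 7: best P0=NH2 P1=NH0
Op 8: best P0=NH0 P1=NH0
Op 9: best P0=NH0 P1=NH2
Op 10: best P0=NH0 P1=NH2
Op 11: best P0=NH0 P1=NH2

Answer: P0:NH0 P1:NH2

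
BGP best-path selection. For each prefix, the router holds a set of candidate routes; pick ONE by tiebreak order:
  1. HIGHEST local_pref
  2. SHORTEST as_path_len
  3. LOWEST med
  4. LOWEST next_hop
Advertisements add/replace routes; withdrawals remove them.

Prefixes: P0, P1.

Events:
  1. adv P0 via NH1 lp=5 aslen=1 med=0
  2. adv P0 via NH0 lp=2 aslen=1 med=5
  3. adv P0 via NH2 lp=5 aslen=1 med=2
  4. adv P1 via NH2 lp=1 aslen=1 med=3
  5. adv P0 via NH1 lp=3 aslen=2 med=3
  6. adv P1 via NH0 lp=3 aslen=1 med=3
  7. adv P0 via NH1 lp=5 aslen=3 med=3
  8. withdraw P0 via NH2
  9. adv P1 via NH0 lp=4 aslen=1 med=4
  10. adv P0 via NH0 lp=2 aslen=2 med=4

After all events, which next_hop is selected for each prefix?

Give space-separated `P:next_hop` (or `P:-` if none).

Op 1: best P0=NH1 P1=-
Op 2: best P0=NH1 P1=-
Op 3: best P0=NH1 P1=-
Op 4: best P0=NH1 P1=NH2
Op 5: best P0=NH2 P1=NH2
Op 6: best P0=NH2 P1=NH0
Op 7: best P0=NH2 P1=NH0
Op 8: best P0=NH1 P1=NH0
Op 9: best P0=NH1 P1=NH0
Op 10: best P0=NH1 P1=NH0

Answer: P0:NH1 P1:NH0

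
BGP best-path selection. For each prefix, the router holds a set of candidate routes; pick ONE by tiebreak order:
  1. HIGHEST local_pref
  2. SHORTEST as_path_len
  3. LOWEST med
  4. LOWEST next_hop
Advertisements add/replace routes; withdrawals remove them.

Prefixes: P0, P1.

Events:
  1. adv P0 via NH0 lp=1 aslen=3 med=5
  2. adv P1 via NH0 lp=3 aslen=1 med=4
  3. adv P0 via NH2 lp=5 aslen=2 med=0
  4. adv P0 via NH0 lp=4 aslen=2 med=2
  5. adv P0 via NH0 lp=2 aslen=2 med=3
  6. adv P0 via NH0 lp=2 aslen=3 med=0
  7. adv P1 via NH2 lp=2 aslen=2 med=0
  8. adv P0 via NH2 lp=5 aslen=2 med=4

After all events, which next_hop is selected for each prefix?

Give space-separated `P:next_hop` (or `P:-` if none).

Answer: P0:NH2 P1:NH0

Derivation:
Op 1: best P0=NH0 P1=-
Op 2: best P0=NH0 P1=NH0
Op 3: best P0=NH2 P1=NH0
Op 4: best P0=NH2 P1=NH0
Op 5: best P0=NH2 P1=NH0
Op 6: best P0=NH2 P1=NH0
Op 7: best P0=NH2 P1=NH0
Op 8: best P0=NH2 P1=NH0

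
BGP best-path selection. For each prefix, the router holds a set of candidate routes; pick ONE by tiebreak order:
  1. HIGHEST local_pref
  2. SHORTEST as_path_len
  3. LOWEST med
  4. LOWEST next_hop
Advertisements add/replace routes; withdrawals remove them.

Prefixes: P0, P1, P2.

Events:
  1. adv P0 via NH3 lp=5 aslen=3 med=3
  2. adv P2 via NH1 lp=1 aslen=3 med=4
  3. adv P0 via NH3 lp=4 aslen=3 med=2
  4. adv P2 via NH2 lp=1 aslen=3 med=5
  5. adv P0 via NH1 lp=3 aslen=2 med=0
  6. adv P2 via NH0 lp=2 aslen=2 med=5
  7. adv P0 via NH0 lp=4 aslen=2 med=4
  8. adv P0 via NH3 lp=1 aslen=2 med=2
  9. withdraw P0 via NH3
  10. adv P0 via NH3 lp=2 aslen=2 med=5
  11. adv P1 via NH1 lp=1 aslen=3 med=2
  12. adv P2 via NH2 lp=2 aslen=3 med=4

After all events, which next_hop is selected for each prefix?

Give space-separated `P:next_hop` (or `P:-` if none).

Answer: P0:NH0 P1:NH1 P2:NH0

Derivation:
Op 1: best P0=NH3 P1=- P2=-
Op 2: best P0=NH3 P1=- P2=NH1
Op 3: best P0=NH3 P1=- P2=NH1
Op 4: best P0=NH3 P1=- P2=NH1
Op 5: best P0=NH3 P1=- P2=NH1
Op 6: best P0=NH3 P1=- P2=NH0
Op 7: best P0=NH0 P1=- P2=NH0
Op 8: best P0=NH0 P1=- P2=NH0
Op 9: best P0=NH0 P1=- P2=NH0
Op 10: best P0=NH0 P1=- P2=NH0
Op 11: best P0=NH0 P1=NH1 P2=NH0
Op 12: best P0=NH0 P1=NH1 P2=NH0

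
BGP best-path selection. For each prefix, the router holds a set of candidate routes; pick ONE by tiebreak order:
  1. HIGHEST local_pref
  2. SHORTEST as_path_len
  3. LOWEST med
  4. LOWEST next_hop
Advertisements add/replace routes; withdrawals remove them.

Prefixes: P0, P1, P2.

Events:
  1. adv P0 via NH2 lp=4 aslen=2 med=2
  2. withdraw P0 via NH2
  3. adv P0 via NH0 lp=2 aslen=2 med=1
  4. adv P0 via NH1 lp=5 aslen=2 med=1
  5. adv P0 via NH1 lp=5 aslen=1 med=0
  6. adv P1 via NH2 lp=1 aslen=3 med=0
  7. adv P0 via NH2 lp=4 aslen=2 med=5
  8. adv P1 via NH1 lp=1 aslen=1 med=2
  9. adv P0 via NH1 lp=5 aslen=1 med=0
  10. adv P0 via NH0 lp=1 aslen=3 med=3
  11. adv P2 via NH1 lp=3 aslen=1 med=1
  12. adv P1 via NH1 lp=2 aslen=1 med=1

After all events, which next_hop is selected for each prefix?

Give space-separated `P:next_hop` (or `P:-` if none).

Op 1: best P0=NH2 P1=- P2=-
Op 2: best P0=- P1=- P2=-
Op 3: best P0=NH0 P1=- P2=-
Op 4: best P0=NH1 P1=- P2=-
Op 5: best P0=NH1 P1=- P2=-
Op 6: best P0=NH1 P1=NH2 P2=-
Op 7: best P0=NH1 P1=NH2 P2=-
Op 8: best P0=NH1 P1=NH1 P2=-
Op 9: best P0=NH1 P1=NH1 P2=-
Op 10: best P0=NH1 P1=NH1 P2=-
Op 11: best P0=NH1 P1=NH1 P2=NH1
Op 12: best P0=NH1 P1=NH1 P2=NH1

Answer: P0:NH1 P1:NH1 P2:NH1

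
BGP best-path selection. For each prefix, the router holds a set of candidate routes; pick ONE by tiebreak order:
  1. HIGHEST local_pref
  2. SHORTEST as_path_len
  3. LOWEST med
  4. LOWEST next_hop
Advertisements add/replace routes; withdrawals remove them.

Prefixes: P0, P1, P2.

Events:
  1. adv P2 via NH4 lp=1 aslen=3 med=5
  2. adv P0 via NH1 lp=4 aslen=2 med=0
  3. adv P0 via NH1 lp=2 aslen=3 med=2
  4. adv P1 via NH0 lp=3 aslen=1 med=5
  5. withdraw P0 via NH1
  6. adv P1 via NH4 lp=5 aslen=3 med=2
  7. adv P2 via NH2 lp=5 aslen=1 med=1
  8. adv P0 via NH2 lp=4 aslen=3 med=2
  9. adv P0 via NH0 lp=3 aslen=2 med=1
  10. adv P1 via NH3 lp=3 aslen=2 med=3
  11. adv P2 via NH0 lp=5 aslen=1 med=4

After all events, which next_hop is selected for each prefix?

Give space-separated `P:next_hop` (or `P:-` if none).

Op 1: best P0=- P1=- P2=NH4
Op 2: best P0=NH1 P1=- P2=NH4
Op 3: best P0=NH1 P1=- P2=NH4
Op 4: best P0=NH1 P1=NH0 P2=NH4
Op 5: best P0=- P1=NH0 P2=NH4
Op 6: best P0=- P1=NH4 P2=NH4
Op 7: best P0=- P1=NH4 P2=NH2
Op 8: best P0=NH2 P1=NH4 P2=NH2
Op 9: best P0=NH2 P1=NH4 P2=NH2
Op 10: best P0=NH2 P1=NH4 P2=NH2
Op 11: best P0=NH2 P1=NH4 P2=NH2

Answer: P0:NH2 P1:NH4 P2:NH2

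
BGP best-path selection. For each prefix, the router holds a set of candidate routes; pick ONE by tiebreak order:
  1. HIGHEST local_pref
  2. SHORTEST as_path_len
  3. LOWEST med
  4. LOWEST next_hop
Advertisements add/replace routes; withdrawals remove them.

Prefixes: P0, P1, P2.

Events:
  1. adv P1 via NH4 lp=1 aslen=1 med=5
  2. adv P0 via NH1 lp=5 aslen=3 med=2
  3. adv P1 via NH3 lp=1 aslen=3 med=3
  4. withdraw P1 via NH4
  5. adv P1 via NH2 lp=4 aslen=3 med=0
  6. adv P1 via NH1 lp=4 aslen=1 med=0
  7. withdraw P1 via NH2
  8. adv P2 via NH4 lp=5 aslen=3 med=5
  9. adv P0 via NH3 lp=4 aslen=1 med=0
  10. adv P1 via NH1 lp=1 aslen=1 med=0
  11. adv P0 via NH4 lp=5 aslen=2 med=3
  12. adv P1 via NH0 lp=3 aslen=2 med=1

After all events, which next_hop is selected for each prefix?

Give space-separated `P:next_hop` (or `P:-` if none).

Op 1: best P0=- P1=NH4 P2=-
Op 2: best P0=NH1 P1=NH4 P2=-
Op 3: best P0=NH1 P1=NH4 P2=-
Op 4: best P0=NH1 P1=NH3 P2=-
Op 5: best P0=NH1 P1=NH2 P2=-
Op 6: best P0=NH1 P1=NH1 P2=-
Op 7: best P0=NH1 P1=NH1 P2=-
Op 8: best P0=NH1 P1=NH1 P2=NH4
Op 9: best P0=NH1 P1=NH1 P2=NH4
Op 10: best P0=NH1 P1=NH1 P2=NH4
Op 11: best P0=NH4 P1=NH1 P2=NH4
Op 12: best P0=NH4 P1=NH0 P2=NH4

Answer: P0:NH4 P1:NH0 P2:NH4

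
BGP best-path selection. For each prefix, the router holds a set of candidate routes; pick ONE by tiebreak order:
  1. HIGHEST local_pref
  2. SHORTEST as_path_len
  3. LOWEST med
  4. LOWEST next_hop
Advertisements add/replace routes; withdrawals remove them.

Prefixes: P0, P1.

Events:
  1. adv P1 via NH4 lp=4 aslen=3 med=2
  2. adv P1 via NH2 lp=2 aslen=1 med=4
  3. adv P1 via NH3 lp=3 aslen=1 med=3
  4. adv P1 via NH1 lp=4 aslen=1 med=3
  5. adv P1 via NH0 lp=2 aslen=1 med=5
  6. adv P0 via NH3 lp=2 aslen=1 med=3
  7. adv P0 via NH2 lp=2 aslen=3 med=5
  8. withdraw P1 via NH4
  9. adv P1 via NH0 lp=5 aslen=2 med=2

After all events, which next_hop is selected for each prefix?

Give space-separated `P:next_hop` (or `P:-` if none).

Op 1: best P0=- P1=NH4
Op 2: best P0=- P1=NH4
Op 3: best P0=- P1=NH4
Op 4: best P0=- P1=NH1
Op 5: best P0=- P1=NH1
Op 6: best P0=NH3 P1=NH1
Op 7: best P0=NH3 P1=NH1
Op 8: best P0=NH3 P1=NH1
Op 9: best P0=NH3 P1=NH0

Answer: P0:NH3 P1:NH0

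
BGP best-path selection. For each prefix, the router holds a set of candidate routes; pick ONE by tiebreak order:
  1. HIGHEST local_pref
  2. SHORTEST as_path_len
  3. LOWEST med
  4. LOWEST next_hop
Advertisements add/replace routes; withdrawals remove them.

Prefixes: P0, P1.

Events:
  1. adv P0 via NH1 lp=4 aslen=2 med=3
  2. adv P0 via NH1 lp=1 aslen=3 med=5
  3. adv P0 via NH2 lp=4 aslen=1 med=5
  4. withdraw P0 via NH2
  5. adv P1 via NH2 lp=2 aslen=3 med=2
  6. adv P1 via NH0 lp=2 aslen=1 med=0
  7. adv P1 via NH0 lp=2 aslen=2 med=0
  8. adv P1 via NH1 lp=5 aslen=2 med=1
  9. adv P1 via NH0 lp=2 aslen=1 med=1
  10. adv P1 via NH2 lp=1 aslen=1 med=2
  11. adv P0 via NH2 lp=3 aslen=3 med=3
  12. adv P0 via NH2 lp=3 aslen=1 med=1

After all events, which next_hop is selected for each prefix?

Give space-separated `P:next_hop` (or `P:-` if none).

Answer: P0:NH2 P1:NH1

Derivation:
Op 1: best P0=NH1 P1=-
Op 2: best P0=NH1 P1=-
Op 3: best P0=NH2 P1=-
Op 4: best P0=NH1 P1=-
Op 5: best P0=NH1 P1=NH2
Op 6: best P0=NH1 P1=NH0
Op 7: best P0=NH1 P1=NH0
Op 8: best P0=NH1 P1=NH1
Op 9: best P0=NH1 P1=NH1
Op 10: best P0=NH1 P1=NH1
Op 11: best P0=NH2 P1=NH1
Op 12: best P0=NH2 P1=NH1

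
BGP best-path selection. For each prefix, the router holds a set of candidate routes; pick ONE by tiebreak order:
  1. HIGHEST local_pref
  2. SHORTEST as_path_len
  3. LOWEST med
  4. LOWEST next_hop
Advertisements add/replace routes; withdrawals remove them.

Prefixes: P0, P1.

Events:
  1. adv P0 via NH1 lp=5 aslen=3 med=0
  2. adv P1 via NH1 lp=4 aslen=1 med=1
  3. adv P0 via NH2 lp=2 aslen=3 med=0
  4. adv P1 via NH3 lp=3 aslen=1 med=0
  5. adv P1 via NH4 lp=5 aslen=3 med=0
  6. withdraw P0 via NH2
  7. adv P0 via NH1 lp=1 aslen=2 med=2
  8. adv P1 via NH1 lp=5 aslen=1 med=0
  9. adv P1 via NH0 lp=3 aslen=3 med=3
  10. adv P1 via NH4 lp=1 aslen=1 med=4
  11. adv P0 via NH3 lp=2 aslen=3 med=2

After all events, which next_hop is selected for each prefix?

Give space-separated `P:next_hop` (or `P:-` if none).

Op 1: best P0=NH1 P1=-
Op 2: best P0=NH1 P1=NH1
Op 3: best P0=NH1 P1=NH1
Op 4: best P0=NH1 P1=NH1
Op 5: best P0=NH1 P1=NH4
Op 6: best P0=NH1 P1=NH4
Op 7: best P0=NH1 P1=NH4
Op 8: best P0=NH1 P1=NH1
Op 9: best P0=NH1 P1=NH1
Op 10: best P0=NH1 P1=NH1
Op 11: best P0=NH3 P1=NH1

Answer: P0:NH3 P1:NH1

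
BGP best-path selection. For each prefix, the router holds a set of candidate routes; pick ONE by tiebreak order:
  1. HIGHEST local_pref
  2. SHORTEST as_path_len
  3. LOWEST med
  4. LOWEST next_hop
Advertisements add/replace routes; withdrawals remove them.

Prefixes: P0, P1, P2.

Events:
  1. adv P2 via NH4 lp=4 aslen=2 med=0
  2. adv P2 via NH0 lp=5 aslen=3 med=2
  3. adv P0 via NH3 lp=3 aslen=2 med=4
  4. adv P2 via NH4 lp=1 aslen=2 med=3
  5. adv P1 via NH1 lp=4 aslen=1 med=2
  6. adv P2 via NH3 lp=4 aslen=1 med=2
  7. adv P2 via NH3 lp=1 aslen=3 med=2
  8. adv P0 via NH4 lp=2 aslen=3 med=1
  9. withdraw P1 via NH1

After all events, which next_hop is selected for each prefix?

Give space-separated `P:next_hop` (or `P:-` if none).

Op 1: best P0=- P1=- P2=NH4
Op 2: best P0=- P1=- P2=NH0
Op 3: best P0=NH3 P1=- P2=NH0
Op 4: best P0=NH3 P1=- P2=NH0
Op 5: best P0=NH3 P1=NH1 P2=NH0
Op 6: best P0=NH3 P1=NH1 P2=NH0
Op 7: best P0=NH3 P1=NH1 P2=NH0
Op 8: best P0=NH3 P1=NH1 P2=NH0
Op 9: best P0=NH3 P1=- P2=NH0

Answer: P0:NH3 P1:- P2:NH0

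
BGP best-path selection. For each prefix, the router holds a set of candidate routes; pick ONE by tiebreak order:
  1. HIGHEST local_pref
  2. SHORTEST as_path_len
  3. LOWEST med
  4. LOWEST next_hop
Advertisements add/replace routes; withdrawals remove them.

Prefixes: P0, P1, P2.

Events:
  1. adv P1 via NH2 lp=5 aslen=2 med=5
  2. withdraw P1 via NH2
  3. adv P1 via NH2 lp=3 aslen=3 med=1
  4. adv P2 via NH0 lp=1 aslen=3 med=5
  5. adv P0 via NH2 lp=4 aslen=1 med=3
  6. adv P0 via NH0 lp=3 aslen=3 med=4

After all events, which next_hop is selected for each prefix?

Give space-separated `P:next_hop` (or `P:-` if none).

Answer: P0:NH2 P1:NH2 P2:NH0

Derivation:
Op 1: best P0=- P1=NH2 P2=-
Op 2: best P0=- P1=- P2=-
Op 3: best P0=- P1=NH2 P2=-
Op 4: best P0=- P1=NH2 P2=NH0
Op 5: best P0=NH2 P1=NH2 P2=NH0
Op 6: best P0=NH2 P1=NH2 P2=NH0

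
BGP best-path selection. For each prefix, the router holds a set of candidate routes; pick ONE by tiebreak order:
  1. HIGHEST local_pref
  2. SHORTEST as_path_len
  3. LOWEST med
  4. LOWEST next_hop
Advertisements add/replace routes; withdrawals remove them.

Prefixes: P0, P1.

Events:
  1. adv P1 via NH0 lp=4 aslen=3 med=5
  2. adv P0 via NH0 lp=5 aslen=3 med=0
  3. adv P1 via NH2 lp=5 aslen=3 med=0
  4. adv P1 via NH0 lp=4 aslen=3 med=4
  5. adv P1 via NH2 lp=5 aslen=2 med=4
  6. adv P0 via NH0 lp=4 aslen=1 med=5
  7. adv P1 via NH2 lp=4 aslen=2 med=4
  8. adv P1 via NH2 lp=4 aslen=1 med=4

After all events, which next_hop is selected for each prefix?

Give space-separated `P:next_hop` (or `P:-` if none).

Op 1: best P0=- P1=NH0
Op 2: best P0=NH0 P1=NH0
Op 3: best P0=NH0 P1=NH2
Op 4: best P0=NH0 P1=NH2
Op 5: best P0=NH0 P1=NH2
Op 6: best P0=NH0 P1=NH2
Op 7: best P0=NH0 P1=NH2
Op 8: best P0=NH0 P1=NH2

Answer: P0:NH0 P1:NH2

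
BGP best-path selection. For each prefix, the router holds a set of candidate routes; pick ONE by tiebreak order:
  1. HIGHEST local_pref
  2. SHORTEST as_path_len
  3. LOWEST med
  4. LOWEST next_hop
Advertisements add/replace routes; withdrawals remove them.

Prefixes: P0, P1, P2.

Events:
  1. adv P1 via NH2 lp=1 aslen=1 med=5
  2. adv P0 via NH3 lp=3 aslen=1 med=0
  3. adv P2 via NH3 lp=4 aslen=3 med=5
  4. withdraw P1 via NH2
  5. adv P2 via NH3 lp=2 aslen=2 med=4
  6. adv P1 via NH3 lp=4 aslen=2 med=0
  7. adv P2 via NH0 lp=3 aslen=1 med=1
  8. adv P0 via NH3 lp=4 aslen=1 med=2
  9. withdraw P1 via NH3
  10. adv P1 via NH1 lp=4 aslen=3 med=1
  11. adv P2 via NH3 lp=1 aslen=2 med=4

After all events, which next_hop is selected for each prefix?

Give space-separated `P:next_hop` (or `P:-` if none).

Answer: P0:NH3 P1:NH1 P2:NH0

Derivation:
Op 1: best P0=- P1=NH2 P2=-
Op 2: best P0=NH3 P1=NH2 P2=-
Op 3: best P0=NH3 P1=NH2 P2=NH3
Op 4: best P0=NH3 P1=- P2=NH3
Op 5: best P0=NH3 P1=- P2=NH3
Op 6: best P0=NH3 P1=NH3 P2=NH3
Op 7: best P0=NH3 P1=NH3 P2=NH0
Op 8: best P0=NH3 P1=NH3 P2=NH0
Op 9: best P0=NH3 P1=- P2=NH0
Op 10: best P0=NH3 P1=NH1 P2=NH0
Op 11: best P0=NH3 P1=NH1 P2=NH0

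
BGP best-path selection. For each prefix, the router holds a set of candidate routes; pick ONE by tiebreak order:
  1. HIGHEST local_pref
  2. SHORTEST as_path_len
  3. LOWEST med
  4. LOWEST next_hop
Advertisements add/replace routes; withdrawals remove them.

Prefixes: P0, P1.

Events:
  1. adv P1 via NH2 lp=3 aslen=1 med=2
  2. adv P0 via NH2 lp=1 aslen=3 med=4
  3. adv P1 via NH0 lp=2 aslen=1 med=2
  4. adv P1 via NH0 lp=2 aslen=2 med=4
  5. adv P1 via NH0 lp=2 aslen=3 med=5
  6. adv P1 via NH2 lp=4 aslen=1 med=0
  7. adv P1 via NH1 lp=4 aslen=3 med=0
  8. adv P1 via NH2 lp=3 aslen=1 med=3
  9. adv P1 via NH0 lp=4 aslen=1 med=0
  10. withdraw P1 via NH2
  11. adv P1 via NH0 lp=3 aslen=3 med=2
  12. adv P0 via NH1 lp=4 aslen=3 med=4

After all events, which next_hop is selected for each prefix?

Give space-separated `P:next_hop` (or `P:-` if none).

Answer: P0:NH1 P1:NH1

Derivation:
Op 1: best P0=- P1=NH2
Op 2: best P0=NH2 P1=NH2
Op 3: best P0=NH2 P1=NH2
Op 4: best P0=NH2 P1=NH2
Op 5: best P0=NH2 P1=NH2
Op 6: best P0=NH2 P1=NH2
Op 7: best P0=NH2 P1=NH2
Op 8: best P0=NH2 P1=NH1
Op 9: best P0=NH2 P1=NH0
Op 10: best P0=NH2 P1=NH0
Op 11: best P0=NH2 P1=NH1
Op 12: best P0=NH1 P1=NH1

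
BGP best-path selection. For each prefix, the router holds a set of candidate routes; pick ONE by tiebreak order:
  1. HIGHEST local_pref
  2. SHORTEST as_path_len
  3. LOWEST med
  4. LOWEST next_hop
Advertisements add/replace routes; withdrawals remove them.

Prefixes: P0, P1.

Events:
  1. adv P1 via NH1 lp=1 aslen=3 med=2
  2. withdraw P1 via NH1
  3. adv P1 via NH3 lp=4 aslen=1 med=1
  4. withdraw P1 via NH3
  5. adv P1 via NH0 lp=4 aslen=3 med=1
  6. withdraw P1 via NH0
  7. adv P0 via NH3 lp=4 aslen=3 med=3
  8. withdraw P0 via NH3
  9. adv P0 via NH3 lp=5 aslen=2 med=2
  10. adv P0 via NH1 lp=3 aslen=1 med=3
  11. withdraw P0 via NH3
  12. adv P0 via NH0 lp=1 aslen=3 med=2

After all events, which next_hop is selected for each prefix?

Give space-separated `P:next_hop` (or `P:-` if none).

Op 1: best P0=- P1=NH1
Op 2: best P0=- P1=-
Op 3: best P0=- P1=NH3
Op 4: best P0=- P1=-
Op 5: best P0=- P1=NH0
Op 6: best P0=- P1=-
Op 7: best P0=NH3 P1=-
Op 8: best P0=- P1=-
Op 9: best P0=NH3 P1=-
Op 10: best P0=NH3 P1=-
Op 11: best P0=NH1 P1=-
Op 12: best P0=NH1 P1=-

Answer: P0:NH1 P1:-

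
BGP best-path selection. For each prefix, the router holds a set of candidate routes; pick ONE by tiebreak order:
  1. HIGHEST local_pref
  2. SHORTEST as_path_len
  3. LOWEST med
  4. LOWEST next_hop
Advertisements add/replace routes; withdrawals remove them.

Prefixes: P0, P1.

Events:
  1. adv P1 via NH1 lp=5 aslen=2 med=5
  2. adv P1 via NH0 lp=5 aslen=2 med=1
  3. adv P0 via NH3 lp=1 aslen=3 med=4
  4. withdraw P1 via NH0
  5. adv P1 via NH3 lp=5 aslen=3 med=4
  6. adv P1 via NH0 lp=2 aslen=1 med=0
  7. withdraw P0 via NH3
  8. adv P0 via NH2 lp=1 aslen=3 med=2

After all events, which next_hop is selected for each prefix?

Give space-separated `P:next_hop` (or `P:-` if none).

Answer: P0:NH2 P1:NH1

Derivation:
Op 1: best P0=- P1=NH1
Op 2: best P0=- P1=NH0
Op 3: best P0=NH3 P1=NH0
Op 4: best P0=NH3 P1=NH1
Op 5: best P0=NH3 P1=NH1
Op 6: best P0=NH3 P1=NH1
Op 7: best P0=- P1=NH1
Op 8: best P0=NH2 P1=NH1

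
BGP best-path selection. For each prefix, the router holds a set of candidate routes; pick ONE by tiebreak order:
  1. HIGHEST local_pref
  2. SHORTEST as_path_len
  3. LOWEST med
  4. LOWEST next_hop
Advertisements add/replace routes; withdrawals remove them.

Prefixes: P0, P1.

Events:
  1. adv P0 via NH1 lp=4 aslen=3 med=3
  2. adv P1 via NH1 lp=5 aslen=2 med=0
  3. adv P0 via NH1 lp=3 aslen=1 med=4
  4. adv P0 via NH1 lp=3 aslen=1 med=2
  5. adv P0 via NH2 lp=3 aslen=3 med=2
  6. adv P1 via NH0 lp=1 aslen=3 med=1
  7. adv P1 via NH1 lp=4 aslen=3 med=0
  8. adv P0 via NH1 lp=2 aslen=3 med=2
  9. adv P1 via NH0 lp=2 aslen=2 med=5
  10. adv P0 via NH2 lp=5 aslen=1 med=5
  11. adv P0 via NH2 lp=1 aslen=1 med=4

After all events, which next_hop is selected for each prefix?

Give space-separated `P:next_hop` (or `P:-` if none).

Answer: P0:NH1 P1:NH1

Derivation:
Op 1: best P0=NH1 P1=-
Op 2: best P0=NH1 P1=NH1
Op 3: best P0=NH1 P1=NH1
Op 4: best P0=NH1 P1=NH1
Op 5: best P0=NH1 P1=NH1
Op 6: best P0=NH1 P1=NH1
Op 7: best P0=NH1 P1=NH1
Op 8: best P0=NH2 P1=NH1
Op 9: best P0=NH2 P1=NH1
Op 10: best P0=NH2 P1=NH1
Op 11: best P0=NH1 P1=NH1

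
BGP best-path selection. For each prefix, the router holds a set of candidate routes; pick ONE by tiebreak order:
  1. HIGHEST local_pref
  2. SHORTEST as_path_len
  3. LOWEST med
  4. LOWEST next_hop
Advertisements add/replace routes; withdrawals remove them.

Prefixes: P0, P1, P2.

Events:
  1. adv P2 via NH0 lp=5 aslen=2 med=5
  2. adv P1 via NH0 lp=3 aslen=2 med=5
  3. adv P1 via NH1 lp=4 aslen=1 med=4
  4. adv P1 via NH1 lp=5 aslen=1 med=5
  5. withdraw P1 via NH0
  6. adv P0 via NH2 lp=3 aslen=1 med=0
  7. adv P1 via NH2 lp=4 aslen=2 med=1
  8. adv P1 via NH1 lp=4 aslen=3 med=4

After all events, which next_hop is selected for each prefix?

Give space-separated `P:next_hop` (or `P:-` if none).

Op 1: best P0=- P1=- P2=NH0
Op 2: best P0=- P1=NH0 P2=NH0
Op 3: best P0=- P1=NH1 P2=NH0
Op 4: best P0=- P1=NH1 P2=NH0
Op 5: best P0=- P1=NH1 P2=NH0
Op 6: best P0=NH2 P1=NH1 P2=NH0
Op 7: best P0=NH2 P1=NH1 P2=NH0
Op 8: best P0=NH2 P1=NH2 P2=NH0

Answer: P0:NH2 P1:NH2 P2:NH0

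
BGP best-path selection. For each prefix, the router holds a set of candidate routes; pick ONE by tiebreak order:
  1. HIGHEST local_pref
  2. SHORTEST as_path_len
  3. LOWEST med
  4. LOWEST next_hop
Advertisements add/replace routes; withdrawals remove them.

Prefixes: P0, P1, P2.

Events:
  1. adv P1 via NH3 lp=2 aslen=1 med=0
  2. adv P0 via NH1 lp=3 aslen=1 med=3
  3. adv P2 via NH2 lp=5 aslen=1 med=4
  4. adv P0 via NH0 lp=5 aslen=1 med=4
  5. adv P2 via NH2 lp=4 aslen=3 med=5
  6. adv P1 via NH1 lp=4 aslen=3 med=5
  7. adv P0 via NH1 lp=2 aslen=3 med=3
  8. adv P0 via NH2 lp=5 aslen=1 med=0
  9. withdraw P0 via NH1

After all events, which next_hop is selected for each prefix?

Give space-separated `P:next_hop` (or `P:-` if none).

Op 1: best P0=- P1=NH3 P2=-
Op 2: best P0=NH1 P1=NH3 P2=-
Op 3: best P0=NH1 P1=NH3 P2=NH2
Op 4: best P0=NH0 P1=NH3 P2=NH2
Op 5: best P0=NH0 P1=NH3 P2=NH2
Op 6: best P0=NH0 P1=NH1 P2=NH2
Op 7: best P0=NH0 P1=NH1 P2=NH2
Op 8: best P0=NH2 P1=NH1 P2=NH2
Op 9: best P0=NH2 P1=NH1 P2=NH2

Answer: P0:NH2 P1:NH1 P2:NH2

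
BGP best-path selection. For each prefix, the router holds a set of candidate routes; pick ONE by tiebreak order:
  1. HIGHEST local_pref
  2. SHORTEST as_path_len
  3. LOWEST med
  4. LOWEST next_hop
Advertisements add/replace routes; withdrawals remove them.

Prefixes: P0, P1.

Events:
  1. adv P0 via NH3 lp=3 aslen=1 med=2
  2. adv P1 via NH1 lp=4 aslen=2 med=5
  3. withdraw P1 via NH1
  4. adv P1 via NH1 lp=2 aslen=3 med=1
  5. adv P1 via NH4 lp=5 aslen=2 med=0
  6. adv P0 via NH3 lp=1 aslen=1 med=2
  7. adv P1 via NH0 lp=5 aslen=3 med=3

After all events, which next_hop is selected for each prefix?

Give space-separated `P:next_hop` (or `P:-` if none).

Answer: P0:NH3 P1:NH4

Derivation:
Op 1: best P0=NH3 P1=-
Op 2: best P0=NH3 P1=NH1
Op 3: best P0=NH3 P1=-
Op 4: best P0=NH3 P1=NH1
Op 5: best P0=NH3 P1=NH4
Op 6: best P0=NH3 P1=NH4
Op 7: best P0=NH3 P1=NH4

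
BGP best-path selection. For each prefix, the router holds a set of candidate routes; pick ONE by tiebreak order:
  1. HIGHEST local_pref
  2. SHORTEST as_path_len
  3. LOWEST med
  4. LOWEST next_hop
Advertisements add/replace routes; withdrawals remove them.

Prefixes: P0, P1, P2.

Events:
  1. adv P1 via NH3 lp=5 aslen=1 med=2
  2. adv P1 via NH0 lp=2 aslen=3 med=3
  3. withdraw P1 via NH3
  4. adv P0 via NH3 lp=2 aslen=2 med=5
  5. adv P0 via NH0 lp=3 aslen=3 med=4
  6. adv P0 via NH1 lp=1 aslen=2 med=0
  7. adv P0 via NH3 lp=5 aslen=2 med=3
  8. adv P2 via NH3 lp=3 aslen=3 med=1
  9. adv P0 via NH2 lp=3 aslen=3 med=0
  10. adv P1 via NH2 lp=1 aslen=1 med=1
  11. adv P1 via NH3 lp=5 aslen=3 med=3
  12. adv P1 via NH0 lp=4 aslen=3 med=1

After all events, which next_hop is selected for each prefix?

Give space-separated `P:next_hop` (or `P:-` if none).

Answer: P0:NH3 P1:NH3 P2:NH3

Derivation:
Op 1: best P0=- P1=NH3 P2=-
Op 2: best P0=- P1=NH3 P2=-
Op 3: best P0=- P1=NH0 P2=-
Op 4: best P0=NH3 P1=NH0 P2=-
Op 5: best P0=NH0 P1=NH0 P2=-
Op 6: best P0=NH0 P1=NH0 P2=-
Op 7: best P0=NH3 P1=NH0 P2=-
Op 8: best P0=NH3 P1=NH0 P2=NH3
Op 9: best P0=NH3 P1=NH0 P2=NH3
Op 10: best P0=NH3 P1=NH0 P2=NH3
Op 11: best P0=NH3 P1=NH3 P2=NH3
Op 12: best P0=NH3 P1=NH3 P2=NH3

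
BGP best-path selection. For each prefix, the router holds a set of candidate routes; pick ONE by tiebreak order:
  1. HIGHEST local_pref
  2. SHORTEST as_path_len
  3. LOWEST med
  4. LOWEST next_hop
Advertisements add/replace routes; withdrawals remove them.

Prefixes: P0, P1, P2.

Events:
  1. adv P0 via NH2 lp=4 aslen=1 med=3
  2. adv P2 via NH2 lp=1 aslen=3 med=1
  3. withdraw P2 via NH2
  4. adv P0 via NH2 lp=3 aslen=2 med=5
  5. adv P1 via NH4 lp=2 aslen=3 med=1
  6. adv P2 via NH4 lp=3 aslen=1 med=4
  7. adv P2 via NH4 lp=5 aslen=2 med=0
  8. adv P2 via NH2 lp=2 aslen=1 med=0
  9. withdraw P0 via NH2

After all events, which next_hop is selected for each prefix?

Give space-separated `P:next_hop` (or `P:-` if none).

Answer: P0:- P1:NH4 P2:NH4

Derivation:
Op 1: best P0=NH2 P1=- P2=-
Op 2: best P0=NH2 P1=- P2=NH2
Op 3: best P0=NH2 P1=- P2=-
Op 4: best P0=NH2 P1=- P2=-
Op 5: best P0=NH2 P1=NH4 P2=-
Op 6: best P0=NH2 P1=NH4 P2=NH4
Op 7: best P0=NH2 P1=NH4 P2=NH4
Op 8: best P0=NH2 P1=NH4 P2=NH4
Op 9: best P0=- P1=NH4 P2=NH4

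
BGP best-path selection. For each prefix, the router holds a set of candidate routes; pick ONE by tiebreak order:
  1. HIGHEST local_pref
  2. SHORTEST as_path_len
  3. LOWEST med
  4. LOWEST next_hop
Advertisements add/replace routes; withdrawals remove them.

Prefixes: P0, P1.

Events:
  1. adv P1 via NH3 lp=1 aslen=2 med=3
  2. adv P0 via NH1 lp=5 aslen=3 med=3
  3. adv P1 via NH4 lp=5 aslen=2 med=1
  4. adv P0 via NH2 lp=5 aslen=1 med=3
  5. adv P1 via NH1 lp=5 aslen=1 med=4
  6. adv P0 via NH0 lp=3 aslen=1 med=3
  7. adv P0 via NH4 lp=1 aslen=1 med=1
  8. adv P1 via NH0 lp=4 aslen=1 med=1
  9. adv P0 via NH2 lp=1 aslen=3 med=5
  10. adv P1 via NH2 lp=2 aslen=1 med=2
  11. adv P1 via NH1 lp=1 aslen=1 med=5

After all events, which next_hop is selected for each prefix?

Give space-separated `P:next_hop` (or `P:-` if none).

Answer: P0:NH1 P1:NH4

Derivation:
Op 1: best P0=- P1=NH3
Op 2: best P0=NH1 P1=NH3
Op 3: best P0=NH1 P1=NH4
Op 4: best P0=NH2 P1=NH4
Op 5: best P0=NH2 P1=NH1
Op 6: best P0=NH2 P1=NH1
Op 7: best P0=NH2 P1=NH1
Op 8: best P0=NH2 P1=NH1
Op 9: best P0=NH1 P1=NH1
Op 10: best P0=NH1 P1=NH1
Op 11: best P0=NH1 P1=NH4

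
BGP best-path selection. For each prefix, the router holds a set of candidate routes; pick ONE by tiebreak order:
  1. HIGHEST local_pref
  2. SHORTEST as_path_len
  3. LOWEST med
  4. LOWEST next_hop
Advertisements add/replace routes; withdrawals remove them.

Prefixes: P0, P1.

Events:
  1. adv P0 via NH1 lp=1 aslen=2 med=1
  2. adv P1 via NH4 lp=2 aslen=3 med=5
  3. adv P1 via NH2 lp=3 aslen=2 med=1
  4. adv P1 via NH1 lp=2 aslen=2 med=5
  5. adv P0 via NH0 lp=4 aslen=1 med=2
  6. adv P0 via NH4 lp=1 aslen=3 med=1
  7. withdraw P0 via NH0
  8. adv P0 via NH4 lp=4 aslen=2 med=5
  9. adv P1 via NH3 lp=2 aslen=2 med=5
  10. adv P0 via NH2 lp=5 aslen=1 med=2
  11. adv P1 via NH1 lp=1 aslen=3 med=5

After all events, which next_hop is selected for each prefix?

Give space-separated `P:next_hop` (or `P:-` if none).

Answer: P0:NH2 P1:NH2

Derivation:
Op 1: best P0=NH1 P1=-
Op 2: best P0=NH1 P1=NH4
Op 3: best P0=NH1 P1=NH2
Op 4: best P0=NH1 P1=NH2
Op 5: best P0=NH0 P1=NH2
Op 6: best P0=NH0 P1=NH2
Op 7: best P0=NH1 P1=NH2
Op 8: best P0=NH4 P1=NH2
Op 9: best P0=NH4 P1=NH2
Op 10: best P0=NH2 P1=NH2
Op 11: best P0=NH2 P1=NH2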